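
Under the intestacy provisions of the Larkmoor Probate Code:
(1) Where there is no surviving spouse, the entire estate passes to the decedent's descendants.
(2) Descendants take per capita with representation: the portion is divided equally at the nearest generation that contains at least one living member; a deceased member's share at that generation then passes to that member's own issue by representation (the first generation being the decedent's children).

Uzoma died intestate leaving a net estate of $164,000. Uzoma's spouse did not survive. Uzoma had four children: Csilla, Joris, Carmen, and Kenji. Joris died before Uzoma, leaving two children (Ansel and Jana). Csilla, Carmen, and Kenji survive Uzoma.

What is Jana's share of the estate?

The entire $164,000 passes to the descendants.
That amount ($164,000) is divided into 4 shares of $41,000: Csilla, Carmen, and Kenji each take $41,000; Joris's $41,000 share passes to Joris's issue.
Joris's share ($41,000) is divided into 2 shares of $20,500: Ansel and Jana each take $20,500.

Jana receives $20,500.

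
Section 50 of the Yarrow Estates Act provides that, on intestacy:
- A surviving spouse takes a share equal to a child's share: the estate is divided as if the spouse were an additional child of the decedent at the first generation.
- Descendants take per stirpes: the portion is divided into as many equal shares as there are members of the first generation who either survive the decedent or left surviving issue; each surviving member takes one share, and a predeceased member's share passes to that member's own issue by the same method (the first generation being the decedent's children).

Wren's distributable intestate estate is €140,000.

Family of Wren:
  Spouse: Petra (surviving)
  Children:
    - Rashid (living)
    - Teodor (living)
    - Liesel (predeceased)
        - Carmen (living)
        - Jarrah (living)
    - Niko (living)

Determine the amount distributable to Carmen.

The spouse counts as an additional share at the children's level, so there are 5 primary shares of €28,000. Petra takes one such share (€28,000).
The children's combined portion (€112,000) is divided into 4 shares of €28,000: Rashid, Teodor, and Niko each take €28,000; Liesel's €28,000 share passes to Liesel's issue.
Liesel's share (€28,000) is divided into 2 shares of €14,000: Carmen and Jarrah each take €14,000.

Carmen receives €14,000.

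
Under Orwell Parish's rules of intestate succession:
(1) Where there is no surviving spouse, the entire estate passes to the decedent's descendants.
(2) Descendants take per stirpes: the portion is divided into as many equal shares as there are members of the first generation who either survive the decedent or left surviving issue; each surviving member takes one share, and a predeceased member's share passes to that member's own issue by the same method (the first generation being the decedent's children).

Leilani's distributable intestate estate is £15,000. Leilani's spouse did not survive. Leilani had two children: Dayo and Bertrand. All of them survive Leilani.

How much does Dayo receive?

The entire £15,000 passes to the descendants.
That amount (£15,000) is divided into 2 shares of £7,500: Dayo and Bertrand each take £7,500.

Dayo receives £7,500.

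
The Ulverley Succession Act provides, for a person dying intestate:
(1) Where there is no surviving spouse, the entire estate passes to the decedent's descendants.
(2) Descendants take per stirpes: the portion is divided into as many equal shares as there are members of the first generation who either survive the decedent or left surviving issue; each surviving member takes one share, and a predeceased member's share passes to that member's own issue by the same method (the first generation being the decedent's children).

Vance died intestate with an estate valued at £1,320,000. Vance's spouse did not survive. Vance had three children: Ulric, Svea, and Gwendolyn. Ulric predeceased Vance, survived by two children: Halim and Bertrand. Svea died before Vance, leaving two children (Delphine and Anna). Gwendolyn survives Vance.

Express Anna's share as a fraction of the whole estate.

Anna receives 1/6 of the estate.

The entire £1,320,000 passes to the descendants.
That amount (£1,320,000) is divided into 3 shares of £440,000: Gwendolyn takes £440,000; Ulric's £440,000 share passes to Ulric's issue; Svea's £440,000 share passes to Svea's issue.
Ulric's share (£440,000) is divided into 2 shares of £220,000: Halim and Bertrand each take £220,000.
Svea's share (£440,000) is divided into 2 shares of £220,000: Delphine and Anna each take £220,000.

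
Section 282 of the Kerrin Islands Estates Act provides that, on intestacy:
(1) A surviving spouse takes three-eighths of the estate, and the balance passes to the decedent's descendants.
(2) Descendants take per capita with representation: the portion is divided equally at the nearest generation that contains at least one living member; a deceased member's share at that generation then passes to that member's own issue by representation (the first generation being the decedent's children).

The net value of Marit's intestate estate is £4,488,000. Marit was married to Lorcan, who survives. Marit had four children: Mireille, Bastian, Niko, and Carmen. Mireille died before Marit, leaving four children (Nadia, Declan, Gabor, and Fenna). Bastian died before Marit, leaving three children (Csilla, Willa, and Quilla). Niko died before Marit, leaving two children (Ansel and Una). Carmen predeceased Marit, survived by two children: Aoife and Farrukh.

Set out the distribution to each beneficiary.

Lorcan takes three-eighths of £4,488,000 = £1,683,000. The remaining £2,805,000 passes to the descendants.
No child survives, so the initial division is made at the grandchildren's generation.
The descendants' portion (£2,805,000) is divided into 11 shares of £255,000: Nadia, Declan, Gabor, Fenna, Csilla, Willa, Quilla, Ansel, Una, Aoife, and Farrukh each take £255,000.

Lorcan: £1,683,000; Nadia: £255,000; Declan: £255,000; Gabor: £255,000; Fenna: £255,000; Csilla: £255,000; Willa: £255,000; Quilla: £255,000; Ansel: £255,000; Una: £255,000; Aoife: £255,000; Farrukh: £255,000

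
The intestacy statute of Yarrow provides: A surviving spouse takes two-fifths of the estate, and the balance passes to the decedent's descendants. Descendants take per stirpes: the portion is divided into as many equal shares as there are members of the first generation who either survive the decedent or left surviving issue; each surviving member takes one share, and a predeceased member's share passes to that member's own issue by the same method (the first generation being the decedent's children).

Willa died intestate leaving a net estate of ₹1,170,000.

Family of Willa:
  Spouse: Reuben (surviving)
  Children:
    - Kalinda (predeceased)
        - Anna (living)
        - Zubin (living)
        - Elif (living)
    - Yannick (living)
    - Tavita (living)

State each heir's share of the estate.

Reuben takes two-fifths of ₹1,170,000 = ₹468,000. The remaining ₹702,000 passes to the descendants.
The descendants' portion (₹702,000) is divided into 3 shares of ₹234,000: Yannick and Tavita each take ₹234,000; Kalinda's ₹234,000 share passes to Kalinda's issue.
Kalinda's share (₹234,000) is divided into 3 shares of ₹78,000: Anna, Zubin, and Elif each take ₹78,000.

Reuben: ₹468,000; Anna: ₹78,000; Zubin: ₹78,000; Elif: ₹78,000; Yannick: ₹234,000; Tavita: ₹234,000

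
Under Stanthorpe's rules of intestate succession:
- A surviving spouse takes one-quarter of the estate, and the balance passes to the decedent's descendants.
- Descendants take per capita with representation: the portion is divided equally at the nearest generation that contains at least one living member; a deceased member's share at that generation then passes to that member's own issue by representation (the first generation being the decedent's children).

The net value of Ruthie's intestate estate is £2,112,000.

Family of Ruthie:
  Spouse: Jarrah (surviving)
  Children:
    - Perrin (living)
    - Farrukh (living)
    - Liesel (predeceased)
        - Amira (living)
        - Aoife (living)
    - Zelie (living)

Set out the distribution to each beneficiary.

Jarrah: £528,000; Perrin: £396,000; Farrukh: £396,000; Amira: £198,000; Aoife: £198,000; Zelie: £396,000

Jarrah takes one-quarter of £2,112,000 = £528,000. The remaining £1,584,000 passes to the descendants.
The descendants' portion (£1,584,000) is divided into 4 shares of £396,000: Perrin, Farrukh, and Zelie each take £396,000; Liesel's £396,000 share passes to Liesel's issue.
Liesel's share (£396,000) is divided into 2 shares of £198,000: Amira and Aoife each take £198,000.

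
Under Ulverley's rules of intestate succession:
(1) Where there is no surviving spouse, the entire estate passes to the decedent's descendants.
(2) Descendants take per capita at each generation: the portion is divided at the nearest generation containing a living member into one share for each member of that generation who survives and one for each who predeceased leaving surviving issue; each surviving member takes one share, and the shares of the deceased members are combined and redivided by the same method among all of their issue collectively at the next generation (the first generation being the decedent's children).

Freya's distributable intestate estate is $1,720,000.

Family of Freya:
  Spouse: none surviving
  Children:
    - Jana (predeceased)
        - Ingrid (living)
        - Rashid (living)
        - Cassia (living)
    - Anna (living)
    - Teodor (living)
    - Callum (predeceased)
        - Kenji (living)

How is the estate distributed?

Ingrid: $215,000; Rashid: $215,000; Cassia: $215,000; Anna: $430,000; Teodor: $430,000; Kenji: $215,000

The entire $1,720,000 passes to the descendants.
That amount ($1,720,000) is divided at the children's generation into 4 shares of $430,000. Anna and Teodor each take $430,000. The 2 shares of the deceased (Jana and Callum) are combined into a pool of $860,000.
That pool ($860,000) is divided at the grandchildren's generation equally among Ingrid, Rashid, Cassia, and Kenji: $215,000 each.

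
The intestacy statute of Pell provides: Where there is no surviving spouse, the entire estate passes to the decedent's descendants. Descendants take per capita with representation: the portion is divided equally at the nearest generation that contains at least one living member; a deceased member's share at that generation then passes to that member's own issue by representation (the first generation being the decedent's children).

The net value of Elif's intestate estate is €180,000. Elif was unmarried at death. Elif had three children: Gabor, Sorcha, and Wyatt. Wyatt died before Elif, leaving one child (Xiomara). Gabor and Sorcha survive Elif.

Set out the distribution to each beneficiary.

The entire €180,000 passes to the descendants.
That amount (€180,000) is divided into 3 shares of €60,000: Gabor and Sorcha each take €60,000; Wyatt's €60,000 share passes to Wyatt's issue.
Wyatt's share (€60,000) passes entirely to Xiomara.

Gabor: €60,000; Sorcha: €60,000; Xiomara: €60,000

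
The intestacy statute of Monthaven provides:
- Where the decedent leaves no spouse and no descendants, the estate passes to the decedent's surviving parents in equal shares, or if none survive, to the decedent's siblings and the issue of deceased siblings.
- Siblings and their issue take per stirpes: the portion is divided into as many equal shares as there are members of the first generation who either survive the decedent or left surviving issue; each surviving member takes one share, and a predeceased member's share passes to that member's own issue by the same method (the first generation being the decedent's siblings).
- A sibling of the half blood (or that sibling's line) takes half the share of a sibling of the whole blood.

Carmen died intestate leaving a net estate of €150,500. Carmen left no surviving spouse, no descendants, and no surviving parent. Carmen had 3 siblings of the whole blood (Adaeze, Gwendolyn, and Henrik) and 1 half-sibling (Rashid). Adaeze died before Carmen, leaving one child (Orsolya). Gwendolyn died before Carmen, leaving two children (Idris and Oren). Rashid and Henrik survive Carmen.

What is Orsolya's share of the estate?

Orsolya receives €43,000.

The entire €150,500 passes to the siblings and their issue.
Counting each half-blood sibling's line as half a unit, there are 7/2 units in €150,500, so one unit is €43,000. Whole-blood lines (Adaeze, Gwendolyn, and Henrik) take €43,000 each; half-blood lines (Rashid) take €21,500 each.
Adaeze's share (€43,000) passes entirely to Orsolya.
Gwendolyn's share (€43,000) is divided into 2 shares of €21,500: Idris and Oren each take €21,500.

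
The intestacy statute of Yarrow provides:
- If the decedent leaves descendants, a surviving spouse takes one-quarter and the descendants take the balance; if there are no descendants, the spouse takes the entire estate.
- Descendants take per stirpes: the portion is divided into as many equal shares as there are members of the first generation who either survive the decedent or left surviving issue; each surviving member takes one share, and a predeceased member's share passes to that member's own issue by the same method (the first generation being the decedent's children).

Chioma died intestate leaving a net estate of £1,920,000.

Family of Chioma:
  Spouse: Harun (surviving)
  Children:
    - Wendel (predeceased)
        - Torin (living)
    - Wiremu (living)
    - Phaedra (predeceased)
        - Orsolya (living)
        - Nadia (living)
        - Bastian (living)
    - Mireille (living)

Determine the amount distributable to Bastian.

Harun takes one-quarter of £1,920,000 = £480,000. The remaining £1,440,000 passes to the descendants.
The descendants' portion (£1,440,000) is divided into 4 shares of £360,000: Wiremu and Mireille each take £360,000; Wendel's £360,000 share passes to Wendel's issue; Phaedra's £360,000 share passes to Phaedra's issue.
Wendel's share (£360,000) passes entirely to Torin.
Phaedra's share (£360,000) is divided into 3 shares of £120,000: Orsolya, Nadia, and Bastian each take £120,000.

Bastian receives £120,000.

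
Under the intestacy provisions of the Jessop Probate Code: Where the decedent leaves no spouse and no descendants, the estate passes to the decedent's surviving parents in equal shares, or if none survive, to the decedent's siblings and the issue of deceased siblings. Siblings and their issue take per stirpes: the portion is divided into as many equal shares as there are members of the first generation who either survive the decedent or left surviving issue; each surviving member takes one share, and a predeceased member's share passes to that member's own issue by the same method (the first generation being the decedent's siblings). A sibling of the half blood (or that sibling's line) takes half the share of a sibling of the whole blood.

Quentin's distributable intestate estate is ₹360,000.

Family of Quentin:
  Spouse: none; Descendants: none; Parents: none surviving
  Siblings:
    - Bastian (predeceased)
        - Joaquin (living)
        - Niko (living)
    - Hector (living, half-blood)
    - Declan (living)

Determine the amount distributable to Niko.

Niko receives ₹72,000.

The entire ₹360,000 passes to the siblings and their issue.
Counting each half-blood sibling's line as half a unit, there are 5/2 units in ₹360,000, so one unit is ₹144,000. Whole-blood lines (Bastian and Declan) take ₹144,000 each; half-blood lines (Hector) take ₹72,000 each.
Bastian's share (₹144,000) is divided into 2 shares of ₹72,000: Joaquin and Niko each take ₹72,000.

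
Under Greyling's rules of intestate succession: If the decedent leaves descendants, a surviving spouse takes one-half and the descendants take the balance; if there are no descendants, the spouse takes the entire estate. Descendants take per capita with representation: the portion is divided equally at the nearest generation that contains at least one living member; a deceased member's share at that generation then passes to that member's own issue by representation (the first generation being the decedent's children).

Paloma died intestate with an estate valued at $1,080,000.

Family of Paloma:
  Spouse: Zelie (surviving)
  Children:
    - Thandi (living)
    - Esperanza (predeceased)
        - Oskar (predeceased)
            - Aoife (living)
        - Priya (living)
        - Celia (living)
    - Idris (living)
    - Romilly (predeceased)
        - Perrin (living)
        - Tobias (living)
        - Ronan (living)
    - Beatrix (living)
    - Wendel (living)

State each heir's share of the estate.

Zelie: $540,000; Thandi: $90,000; Aoife: $30,000; Priya: $30,000; Celia: $30,000; Idris: $90,000; Perrin: $30,000; Tobias: $30,000; Ronan: $30,000; Beatrix: $90,000; Wendel: $90,000

Zelie takes one-half of $1,080,000 = $540,000. The remaining $540,000 passes to the descendants.
The descendants' portion ($540,000) is divided into 6 shares of $90,000: Thandi, Idris, Beatrix, and Wendel each take $90,000; Esperanza's $90,000 share passes to Esperanza's issue; Romilly's $90,000 share passes to Romilly's issue.
Esperanza's share ($90,000) is divided into 3 shares of $30,000: Priya and Celia each take $30,000; Oskar's $30,000 share passes to Oskar's issue.
Oskar's share ($30,000) passes entirely to Aoife.
Romilly's share ($90,000) is divided into 3 shares of $30,000: Perrin, Tobias, and Ronan each take $30,000.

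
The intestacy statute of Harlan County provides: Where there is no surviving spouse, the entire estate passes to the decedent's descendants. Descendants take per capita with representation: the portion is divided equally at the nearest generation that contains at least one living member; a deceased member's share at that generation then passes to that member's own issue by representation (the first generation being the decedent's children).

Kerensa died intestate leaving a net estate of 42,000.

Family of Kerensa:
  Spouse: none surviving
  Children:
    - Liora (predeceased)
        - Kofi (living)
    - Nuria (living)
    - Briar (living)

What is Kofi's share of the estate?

The entire 42,000 passes to the descendants.
That amount (42,000) is divided into 3 shares of 14,000: Nuria and Briar each take 14,000; Liora's 14,000 share passes to Liora's issue.
Liora's share (14,000) passes entirely to Kofi.

Kofi receives 14,000.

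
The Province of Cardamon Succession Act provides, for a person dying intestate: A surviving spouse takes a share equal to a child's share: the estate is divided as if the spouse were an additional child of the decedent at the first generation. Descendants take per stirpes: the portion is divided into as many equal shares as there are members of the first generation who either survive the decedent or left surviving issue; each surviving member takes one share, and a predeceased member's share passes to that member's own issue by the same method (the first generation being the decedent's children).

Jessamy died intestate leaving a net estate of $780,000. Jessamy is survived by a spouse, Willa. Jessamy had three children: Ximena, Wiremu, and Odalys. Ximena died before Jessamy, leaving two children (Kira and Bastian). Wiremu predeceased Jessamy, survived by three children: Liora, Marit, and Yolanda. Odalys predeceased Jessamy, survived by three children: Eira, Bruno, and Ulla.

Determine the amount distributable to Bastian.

The spouse counts as an additional share at the children's level, so there are 4 primary shares of $195,000. Willa takes one such share ($195,000).
The children's combined portion ($585,000) is divided into 3 shares of $195,000: Ximena's $195,000 share passes to Ximena's issue; Wiremu's $195,000 share passes to Wiremu's issue; Odalys's $195,000 share passes to Odalys's issue.
Ximena's share ($195,000) is divided into 2 shares of $97,500: Kira and Bastian each take $97,500.
Wiremu's share ($195,000) is divided into 3 shares of $65,000: Liora, Marit, and Yolanda each take $65,000.
Odalys's share ($195,000) is divided into 3 shares of $65,000: Eira, Bruno, and Ulla each take $65,000.

Bastian receives $97,500.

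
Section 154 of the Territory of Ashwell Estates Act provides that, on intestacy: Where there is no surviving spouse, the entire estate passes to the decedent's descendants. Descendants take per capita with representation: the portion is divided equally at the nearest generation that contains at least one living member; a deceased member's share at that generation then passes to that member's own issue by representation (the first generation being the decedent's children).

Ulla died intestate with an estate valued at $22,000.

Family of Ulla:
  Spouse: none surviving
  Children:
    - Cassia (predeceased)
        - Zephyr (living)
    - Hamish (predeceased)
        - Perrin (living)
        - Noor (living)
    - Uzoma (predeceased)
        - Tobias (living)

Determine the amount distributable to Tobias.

Tobias receives $5,500.

The entire $22,000 passes to the descendants.
No child survives, so the initial division is made at the grandchildren's generation.
That amount ($22,000) is divided into 4 shares of $5,500: Zephyr, Perrin, Noor, and Tobias each take $5,500.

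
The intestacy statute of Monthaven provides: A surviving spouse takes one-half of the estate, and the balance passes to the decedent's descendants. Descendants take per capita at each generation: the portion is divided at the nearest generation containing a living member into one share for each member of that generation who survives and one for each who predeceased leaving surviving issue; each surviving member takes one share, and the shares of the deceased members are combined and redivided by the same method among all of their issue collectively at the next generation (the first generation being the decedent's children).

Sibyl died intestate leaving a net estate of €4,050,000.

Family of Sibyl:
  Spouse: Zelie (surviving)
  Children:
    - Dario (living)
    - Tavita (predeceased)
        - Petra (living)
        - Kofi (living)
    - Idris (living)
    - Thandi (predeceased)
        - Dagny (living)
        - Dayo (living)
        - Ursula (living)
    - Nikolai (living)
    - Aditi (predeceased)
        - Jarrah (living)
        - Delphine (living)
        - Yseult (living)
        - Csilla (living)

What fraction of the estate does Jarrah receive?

Jarrah receives 1/36 of the estate.

Zelie takes one-half of €4,050,000 = €2,025,000. The remaining €2,025,000 passes to the descendants.
The descendants' portion (€2,025,000) is divided at the children's generation into 6 shares of €337,500. Dario, Idris, and Nikolai each take €337,500. The 3 shares of the deceased (Tavita, Thandi, and Aditi) are combined into a pool of €1,012,500.
That pool (€1,012,500) is divided at the grandchildren's generation equally among Petra, Kofi, Dagny, Dayo, Ursula, Jarrah, Delphine, Yseult, and Csilla: €112,500 each.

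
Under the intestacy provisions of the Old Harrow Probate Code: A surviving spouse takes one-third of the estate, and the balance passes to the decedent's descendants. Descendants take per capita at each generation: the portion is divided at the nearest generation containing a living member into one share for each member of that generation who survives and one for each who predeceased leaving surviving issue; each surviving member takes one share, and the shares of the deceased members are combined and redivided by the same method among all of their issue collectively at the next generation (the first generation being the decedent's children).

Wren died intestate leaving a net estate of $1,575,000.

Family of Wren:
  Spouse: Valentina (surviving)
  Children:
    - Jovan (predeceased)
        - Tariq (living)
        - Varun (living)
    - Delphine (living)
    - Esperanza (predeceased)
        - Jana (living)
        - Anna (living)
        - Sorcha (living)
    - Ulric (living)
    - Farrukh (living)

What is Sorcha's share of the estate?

Sorcha receives $84,000.

Valentina takes one-third of $1,575,000 = $525,000. The remaining $1,050,000 passes to the descendants.
The descendants' portion ($1,050,000) is divided at the children's generation into 5 shares of $210,000. Delphine, Ulric, and Farrukh each take $210,000. The 2 shares of the deceased (Jovan and Esperanza) are combined into a pool of $420,000.
That pool ($420,000) is divided at the grandchildren's generation equally among Tariq, Varun, Jana, Anna, and Sorcha: $84,000 each.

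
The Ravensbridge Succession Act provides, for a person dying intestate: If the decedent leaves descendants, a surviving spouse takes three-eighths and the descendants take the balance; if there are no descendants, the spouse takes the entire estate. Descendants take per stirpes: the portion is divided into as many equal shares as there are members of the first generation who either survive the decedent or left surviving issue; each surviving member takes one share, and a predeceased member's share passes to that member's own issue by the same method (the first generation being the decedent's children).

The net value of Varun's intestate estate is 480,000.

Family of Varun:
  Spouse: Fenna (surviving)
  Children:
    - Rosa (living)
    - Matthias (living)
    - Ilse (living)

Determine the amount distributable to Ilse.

Ilse receives 100,000.

Fenna takes three-eighths of 480,000 = 180,000. The remaining 300,000 passes to the descendants.
The descendants' portion (300,000) is divided into 3 shares of 100,000: Rosa, Matthias, and Ilse each take 100,000.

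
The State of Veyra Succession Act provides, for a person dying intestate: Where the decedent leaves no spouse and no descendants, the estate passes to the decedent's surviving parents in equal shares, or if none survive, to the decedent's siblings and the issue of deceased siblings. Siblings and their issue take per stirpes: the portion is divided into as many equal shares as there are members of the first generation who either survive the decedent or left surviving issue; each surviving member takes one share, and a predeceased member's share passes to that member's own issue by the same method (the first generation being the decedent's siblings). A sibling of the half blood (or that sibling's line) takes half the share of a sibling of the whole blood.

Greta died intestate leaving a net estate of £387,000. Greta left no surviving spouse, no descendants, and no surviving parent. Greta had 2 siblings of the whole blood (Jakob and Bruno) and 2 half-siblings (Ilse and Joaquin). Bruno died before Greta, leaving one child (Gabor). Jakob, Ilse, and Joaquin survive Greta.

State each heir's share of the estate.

Jakob: £129,000; Gabor: £129,000; Ilse: £64,500; Joaquin: £64,500

The entire £387,000 passes to the siblings and their issue.
Counting each half-blood sibling's line as half a unit, there are 3 units in £387,000, so one unit is £129,000. Whole-blood lines (Jakob and Bruno) take £129,000 each; half-blood lines (Ilse and Joaquin) take £64,500 each.
Bruno's share (£129,000) passes entirely to Gabor.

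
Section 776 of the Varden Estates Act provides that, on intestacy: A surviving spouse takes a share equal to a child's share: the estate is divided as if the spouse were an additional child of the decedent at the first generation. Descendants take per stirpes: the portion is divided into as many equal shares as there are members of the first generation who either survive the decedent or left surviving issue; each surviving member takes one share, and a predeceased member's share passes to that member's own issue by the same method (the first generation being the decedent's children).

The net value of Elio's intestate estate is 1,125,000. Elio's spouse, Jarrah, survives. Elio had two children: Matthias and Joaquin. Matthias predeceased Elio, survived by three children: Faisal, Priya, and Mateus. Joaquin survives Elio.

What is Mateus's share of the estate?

The spouse counts as an additional share at the children's level, so there are 3 primary shares of 375,000. Jarrah takes one such share (375,000).
The children's combined portion (750,000) is divided into 2 shares of 375,000: Joaquin takes 375,000; Matthias's 375,000 share passes to Matthias's issue.
Matthias's share (375,000) is divided into 3 shares of 125,000: Faisal, Priya, and Mateus each take 125,000.

Mateus receives 125,000.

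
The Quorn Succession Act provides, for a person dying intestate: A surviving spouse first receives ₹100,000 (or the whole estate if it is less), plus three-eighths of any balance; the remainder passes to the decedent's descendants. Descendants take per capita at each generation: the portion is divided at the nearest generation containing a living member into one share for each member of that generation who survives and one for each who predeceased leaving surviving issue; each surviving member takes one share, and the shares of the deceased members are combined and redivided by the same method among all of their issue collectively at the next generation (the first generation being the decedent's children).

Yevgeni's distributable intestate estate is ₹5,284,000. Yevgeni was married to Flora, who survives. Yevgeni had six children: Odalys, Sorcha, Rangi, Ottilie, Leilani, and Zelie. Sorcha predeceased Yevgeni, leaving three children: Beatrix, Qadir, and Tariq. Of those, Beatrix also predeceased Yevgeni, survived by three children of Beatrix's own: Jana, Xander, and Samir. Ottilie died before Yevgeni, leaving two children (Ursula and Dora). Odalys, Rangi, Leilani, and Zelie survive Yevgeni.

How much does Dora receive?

Dora receives ₹216,000.

Flora first takes ₹100,000, leaving a balance of ₹5,184,000. Flora then takes three-eighths of the balance (₹1,944,000), for a total of ₹2,044,000. The remaining ₹3,240,000 passes to the descendants.
The descendants' portion (₹3,240,000) is divided at the children's generation into 6 shares of ₹540,000. Odalys, Rangi, Leilani, and Zelie each take ₹540,000. The 2 shares of the deceased (Sorcha and Ottilie) are combined into a pool of ₹1,080,000.
That pool (₹1,080,000) is divided at the grandchildren's generation into 5 shares of ₹216,000. Qadir, Tariq, Ursula, and Dora each take ₹216,000. The remaining share for the deceased Beatrix (₹216,000) is carried to the next generation.
That pool (₹216,000) is divided at the great-grandchildren's generation equally among Jana, Xander, and Samir: ₹72,000 each.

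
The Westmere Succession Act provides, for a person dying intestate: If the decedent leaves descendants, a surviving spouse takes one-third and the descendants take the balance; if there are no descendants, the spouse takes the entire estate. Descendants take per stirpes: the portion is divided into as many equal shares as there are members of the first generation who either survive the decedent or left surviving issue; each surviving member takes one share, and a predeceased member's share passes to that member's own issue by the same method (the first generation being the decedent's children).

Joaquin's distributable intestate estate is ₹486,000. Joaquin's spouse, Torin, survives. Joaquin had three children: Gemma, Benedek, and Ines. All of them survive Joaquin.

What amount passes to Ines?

Torin takes one-third of ₹486,000 = ₹162,000. The remaining ₹324,000 passes to the descendants.
The descendants' portion (₹324,000) is divided into 3 shares of ₹108,000: Gemma, Benedek, and Ines each take ₹108,000.

Ines receives ₹108,000.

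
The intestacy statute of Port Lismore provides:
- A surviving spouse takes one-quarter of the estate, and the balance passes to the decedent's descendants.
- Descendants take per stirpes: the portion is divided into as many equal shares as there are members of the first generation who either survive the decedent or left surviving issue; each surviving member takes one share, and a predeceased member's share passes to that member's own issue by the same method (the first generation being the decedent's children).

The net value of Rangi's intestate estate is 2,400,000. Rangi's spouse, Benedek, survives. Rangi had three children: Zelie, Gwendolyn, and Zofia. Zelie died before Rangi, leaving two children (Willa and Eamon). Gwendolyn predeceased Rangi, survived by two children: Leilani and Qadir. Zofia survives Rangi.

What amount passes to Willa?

Benedek takes one-quarter of 2,400,000 = 600,000. The remaining 1,800,000 passes to the descendants.
The descendants' portion (1,800,000) is divided into 3 shares of 600,000: Zofia takes 600,000; Zelie's 600,000 share passes to Zelie's issue; Gwendolyn's 600,000 share passes to Gwendolyn's issue.
Zelie's share (600,000) is divided into 2 shares of 300,000: Willa and Eamon each take 300,000.
Gwendolyn's share (600,000) is divided into 2 shares of 300,000: Leilani and Qadir each take 300,000.

Willa receives 300,000.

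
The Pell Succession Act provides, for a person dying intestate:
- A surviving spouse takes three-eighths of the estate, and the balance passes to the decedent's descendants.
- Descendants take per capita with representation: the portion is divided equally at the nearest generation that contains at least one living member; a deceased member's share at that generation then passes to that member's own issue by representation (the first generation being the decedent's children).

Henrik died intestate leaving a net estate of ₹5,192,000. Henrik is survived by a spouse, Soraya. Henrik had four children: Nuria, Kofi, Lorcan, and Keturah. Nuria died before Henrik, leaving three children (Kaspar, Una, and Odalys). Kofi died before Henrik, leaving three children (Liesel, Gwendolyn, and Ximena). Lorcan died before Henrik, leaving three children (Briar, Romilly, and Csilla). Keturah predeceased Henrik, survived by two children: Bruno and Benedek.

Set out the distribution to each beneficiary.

Soraya takes three-eighths of ₹5,192,000 = ₹1,947,000. The remaining ₹3,245,000 passes to the descendants.
No child survives, so the initial division is made at the grandchildren's generation.
The descendants' portion (₹3,245,000) is divided into 11 shares of ₹295,000: Kaspar, Una, Odalys, Liesel, Gwendolyn, Ximena, Briar, Romilly, Csilla, Bruno, and Benedek each take ₹295,000.

Soraya: ₹1,947,000; Kaspar: ₹295,000; Una: ₹295,000; Odalys: ₹295,000; Liesel: ₹295,000; Gwendolyn: ₹295,000; Ximena: ₹295,000; Briar: ₹295,000; Romilly: ₹295,000; Csilla: ₹295,000; Bruno: ₹295,000; Benedek: ₹295,000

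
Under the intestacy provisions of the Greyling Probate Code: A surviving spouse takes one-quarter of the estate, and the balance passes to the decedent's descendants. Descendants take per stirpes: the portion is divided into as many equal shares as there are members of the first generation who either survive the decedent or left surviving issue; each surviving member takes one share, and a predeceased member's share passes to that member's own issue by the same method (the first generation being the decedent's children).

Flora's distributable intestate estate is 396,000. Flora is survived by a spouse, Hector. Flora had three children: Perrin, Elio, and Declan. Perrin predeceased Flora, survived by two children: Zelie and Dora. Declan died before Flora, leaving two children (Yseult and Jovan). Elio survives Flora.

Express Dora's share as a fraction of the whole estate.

Hector takes one-quarter of 396,000 = 99,000. The remaining 297,000 passes to the descendants.
The descendants' portion (297,000) is divided into 3 shares of 99,000: Elio takes 99,000; Perrin's 99,000 share passes to Perrin's issue; Declan's 99,000 share passes to Declan's issue.
Perrin's share (99,000) is divided into 2 shares of 49,500: Zelie and Dora each take 49,500.
Declan's share (99,000) is divided into 2 shares of 49,500: Yseult and Jovan each take 49,500.

Dora receives 1/8 of the estate.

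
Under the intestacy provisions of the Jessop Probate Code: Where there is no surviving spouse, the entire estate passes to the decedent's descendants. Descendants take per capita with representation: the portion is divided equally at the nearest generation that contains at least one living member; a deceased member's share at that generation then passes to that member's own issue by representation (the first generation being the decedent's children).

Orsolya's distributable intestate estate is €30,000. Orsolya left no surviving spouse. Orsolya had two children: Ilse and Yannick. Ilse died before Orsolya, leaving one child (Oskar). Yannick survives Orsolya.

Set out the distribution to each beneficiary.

Oskar: €15,000; Yannick: €15,000

The entire €30,000 passes to the descendants.
That amount (€30,000) is divided into 2 shares of €15,000: Yannick takes €15,000; Ilse's €15,000 share passes to Ilse's issue.
Ilse's share (€15,000) passes entirely to Oskar.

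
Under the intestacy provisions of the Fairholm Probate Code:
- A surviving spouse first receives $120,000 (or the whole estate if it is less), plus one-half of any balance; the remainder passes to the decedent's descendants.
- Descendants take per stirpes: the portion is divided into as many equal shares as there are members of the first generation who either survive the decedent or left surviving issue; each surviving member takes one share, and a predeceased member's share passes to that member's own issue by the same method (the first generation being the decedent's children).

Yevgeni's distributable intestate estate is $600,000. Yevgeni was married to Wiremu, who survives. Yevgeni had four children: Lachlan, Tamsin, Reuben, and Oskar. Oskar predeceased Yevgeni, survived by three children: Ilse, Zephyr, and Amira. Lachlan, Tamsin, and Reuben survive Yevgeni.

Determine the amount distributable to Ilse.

Wiremu first takes $120,000, leaving a balance of $480,000. Wiremu then takes one-half of the balance ($240,000), for a total of $360,000. The remaining $240,000 passes to the descendants.
The descendants' portion ($240,000) is divided into 4 shares of $60,000: Lachlan, Tamsin, and Reuben each take $60,000; Oskar's $60,000 share passes to Oskar's issue.
Oskar's share ($60,000) is divided into 3 shares of $20,000: Ilse, Zephyr, and Amira each take $20,000.

Ilse receives $20,000.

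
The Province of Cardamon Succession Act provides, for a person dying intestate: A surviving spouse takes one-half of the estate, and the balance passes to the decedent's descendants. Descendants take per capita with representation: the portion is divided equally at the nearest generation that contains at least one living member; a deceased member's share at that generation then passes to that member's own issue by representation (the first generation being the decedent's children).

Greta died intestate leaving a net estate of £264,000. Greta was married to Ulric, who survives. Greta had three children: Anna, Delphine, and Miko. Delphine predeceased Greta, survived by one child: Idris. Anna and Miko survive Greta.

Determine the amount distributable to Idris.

Ulric takes one-half of £264,000 = £132,000. The remaining £132,000 passes to the descendants.
The descendants' portion (£132,000) is divided into 3 shares of £44,000: Anna and Miko each take £44,000; Delphine's £44,000 share passes to Delphine's issue.
Delphine's share (£44,000) passes entirely to Idris.

Idris receives £44,000.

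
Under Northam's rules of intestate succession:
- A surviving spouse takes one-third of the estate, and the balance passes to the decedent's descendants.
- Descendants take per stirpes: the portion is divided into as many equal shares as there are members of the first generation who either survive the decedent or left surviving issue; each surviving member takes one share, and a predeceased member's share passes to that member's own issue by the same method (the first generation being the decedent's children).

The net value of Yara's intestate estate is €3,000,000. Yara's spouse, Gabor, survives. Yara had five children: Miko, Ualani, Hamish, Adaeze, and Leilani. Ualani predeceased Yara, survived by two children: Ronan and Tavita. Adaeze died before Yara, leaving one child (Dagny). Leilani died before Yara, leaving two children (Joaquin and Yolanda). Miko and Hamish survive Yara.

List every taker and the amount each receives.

Gabor takes one-third of €3,000,000 = €1,000,000. The remaining €2,000,000 passes to the descendants.
The descendants' portion (€2,000,000) is divided into 5 shares of €400,000: Miko and Hamish each take €400,000; Ualani's €400,000 share passes to Ualani's issue; Adaeze's €400,000 share passes to Adaeze's issue; Leilani's €400,000 share passes to Leilani's issue.
Ualani's share (€400,000) is divided into 2 shares of €200,000: Ronan and Tavita each take €200,000.
Adaeze's share (€400,000) passes entirely to Dagny.
Leilani's share (€400,000) is divided into 2 shares of €200,000: Joaquin and Yolanda each take €200,000.

Gabor: €1,000,000; Miko: €400,000; Ronan: €200,000; Tavita: €200,000; Hamish: €400,000; Dagny: €400,000; Joaquin: €200,000; Yolanda: €200,000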